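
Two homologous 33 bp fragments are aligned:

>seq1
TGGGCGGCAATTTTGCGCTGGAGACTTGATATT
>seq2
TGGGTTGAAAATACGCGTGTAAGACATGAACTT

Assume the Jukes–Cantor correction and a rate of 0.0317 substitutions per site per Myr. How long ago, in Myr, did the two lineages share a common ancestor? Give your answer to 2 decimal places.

8.81

The sequences differ at 13 of 33 sites, so p = 13/33 ≈ 0.393939.
d = −(3/4) ln(1 − 4p/3) = −0.75 ln(1 − 0.525252) = −0.75 ln(0.474748)
  = −0.75 × (-0.744971) = 0.558728 substitutions/site.
Under a molecular clock d = 2μt, so t = d/(2μ) = 0.558728 / (2 × 0.0317) = 8.81 Myr.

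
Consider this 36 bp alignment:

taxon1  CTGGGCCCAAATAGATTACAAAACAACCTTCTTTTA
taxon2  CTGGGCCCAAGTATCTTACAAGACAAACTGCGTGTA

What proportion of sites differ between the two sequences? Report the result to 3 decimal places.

The sequences differ at 8 of 36 positions (sites 11, 14, 15, 22, 27, 30, 32, 34).
p = 8/36 = 0.222222… ≈ 0.222 (to 3 d.p.).

0.222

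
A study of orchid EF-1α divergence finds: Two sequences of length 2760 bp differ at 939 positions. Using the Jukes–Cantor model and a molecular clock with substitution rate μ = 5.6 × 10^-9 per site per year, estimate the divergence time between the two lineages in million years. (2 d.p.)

40.48

p = 939/2760 ≈ 0.340217.
d = −(3/4) ln(1 − 4p/3) = −0.75 ln(1 − 0.453623) = −0.75 ln(0.546377)
  = −0.75 × (-0.604446) = 0.453335 substitutions/site.
Under a molecular clock d = 2μt, so t = d/(2μ) = 0.453335 / (2 × 5.6 × 10^-9) = 40.48 million years.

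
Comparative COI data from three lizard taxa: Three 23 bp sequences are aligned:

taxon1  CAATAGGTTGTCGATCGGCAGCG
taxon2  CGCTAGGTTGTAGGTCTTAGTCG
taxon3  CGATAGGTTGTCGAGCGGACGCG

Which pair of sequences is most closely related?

taxon1 and taxon3

taxon1–taxon2: 9/23 differ, p = 0.391, d = 0.553.
taxon1–taxon3: 4/23 differ, p = 0.174, d = 0.198.
taxon2–taxon3: 8/23 differ, p = 0.348, d = 0.467.
The smallest distance is between taxon1 and taxon3.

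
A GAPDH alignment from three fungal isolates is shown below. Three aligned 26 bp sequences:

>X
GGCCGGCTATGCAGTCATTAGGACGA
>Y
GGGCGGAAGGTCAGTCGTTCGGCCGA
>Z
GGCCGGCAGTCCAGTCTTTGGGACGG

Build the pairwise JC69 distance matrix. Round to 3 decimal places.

X–Y: 9/26 sites differ → p ≈ 0.346154, d = −0.75 ln(1 − 0.461539) = 0.464280 ≈ 0.464.
X–Z: 6/26 sites differ → p ≈ 0.230769, d = −0.75 ln(1 − 0.307692) = 0.275793 ≈ 0.276.
Y–Z: 8/26 sites differ → p ≈ 0.307692, d = −0.75 ln(1 − 0.410256) = 0.396050 ≈ 0.396.

d(X,Y) = 0.464, d(X,Z) = 0.276, d(Y,Z) = 0.396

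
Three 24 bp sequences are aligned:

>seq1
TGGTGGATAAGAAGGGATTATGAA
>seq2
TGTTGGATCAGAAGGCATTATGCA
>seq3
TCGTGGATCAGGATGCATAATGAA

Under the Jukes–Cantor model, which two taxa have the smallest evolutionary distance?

seq1 and seq2

seq1–seq2: 4/24 differ, p = 0.167, d = 0.188.
seq1–seq3: 6/24 differ, p = 0.250, d = 0.304.
seq2–seq3: 6/24 differ, p = 0.250, d = 0.304.
The smallest distance is between seq1 and seq2.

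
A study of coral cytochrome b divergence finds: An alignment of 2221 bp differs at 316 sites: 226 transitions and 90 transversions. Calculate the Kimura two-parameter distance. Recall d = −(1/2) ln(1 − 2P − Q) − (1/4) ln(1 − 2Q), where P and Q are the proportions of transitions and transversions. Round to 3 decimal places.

P = 226/2221 ≈ 0.101756 and Q = 90/2221 ≈ 0.040522.
Under the Kimura two-parameter model, d = −½ ln(1 − 2P − Q) − ¼ ln(1 − 2Q).
1 − 2P − Q = 0.755966, giving −½ ln(0.755966) = 0.139879.
1 − 2Q = 0.918956, giving −¼ ln(0.918956) = 0.021129.
d = 0.139879 + 0.021129 = 0.161008.

0.161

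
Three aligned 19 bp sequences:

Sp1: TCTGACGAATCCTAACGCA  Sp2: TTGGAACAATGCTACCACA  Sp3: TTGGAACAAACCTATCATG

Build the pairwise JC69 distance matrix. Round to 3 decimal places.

d(Sp1,Sp2) = 0.507, d(Sp1,Sp3) = 0.749, d(Sp2,Sp3) = 0.324

Sp1–Sp2: 7/19 sites differ → p ≈ 0.368421, d = −0.75 ln(1 − 0.491228) = 0.506816 ≈ 0.507.
Sp1–Sp3: 9/19 sites differ → p ≈ 0.473684, d = −0.75 ln(1 − 0.631579) = 0.748897 ≈ 0.749.
Sp2–Sp3: 5/19 sites differ → p ≈ 0.263158, d = −0.75 ln(1 − 0.350877) = 0.324100 ≈ 0.324.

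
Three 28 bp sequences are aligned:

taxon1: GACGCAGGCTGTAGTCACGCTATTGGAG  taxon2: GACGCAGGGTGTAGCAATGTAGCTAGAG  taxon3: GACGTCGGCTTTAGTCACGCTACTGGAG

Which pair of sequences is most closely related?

taxon1–taxon2: 9/28 differ, p = 0.321, d = 0.420.
taxon1–taxon3: 4/28 differ, p = 0.143, d = 0.158.
taxon2–taxon3: 11/28 differ, p = 0.393, d = 0.556.
The smallest distance is between taxon1 and taxon3.

taxon1 and taxon3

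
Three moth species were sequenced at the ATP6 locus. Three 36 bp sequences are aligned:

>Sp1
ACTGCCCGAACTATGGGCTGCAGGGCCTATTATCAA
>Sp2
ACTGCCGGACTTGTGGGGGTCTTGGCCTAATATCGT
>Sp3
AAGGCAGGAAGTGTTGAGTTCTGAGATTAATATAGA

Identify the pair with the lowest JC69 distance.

Sp1 and Sp2

Sp1–Sp2: 12/36 differ, p = 0.333, d = 0.441.
Sp1–Sp3: 17/36 differ, p = 0.472, d = 0.745.
Sp2–Sp3: 14/36 differ, p = 0.389, d = 0.548.
The smallest distance is between Sp1 and Sp2.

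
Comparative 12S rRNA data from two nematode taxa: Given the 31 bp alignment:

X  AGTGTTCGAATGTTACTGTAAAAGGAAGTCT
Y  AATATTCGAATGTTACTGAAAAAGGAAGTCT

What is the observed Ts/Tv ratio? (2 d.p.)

2.00

Transitions are A↔G and C↔T; transversions are all other mismatches.
Transitions: 2. Transversions: 1.
R = 2/1 = 2.00.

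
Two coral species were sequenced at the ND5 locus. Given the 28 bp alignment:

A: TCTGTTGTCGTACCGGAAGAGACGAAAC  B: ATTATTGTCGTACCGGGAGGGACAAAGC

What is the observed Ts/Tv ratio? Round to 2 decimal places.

6.00

Transitions are A↔G and C↔T; transversions are all other mismatches.
Transitions: 6. Transversions: 1.
R = 6/1 = 6.00.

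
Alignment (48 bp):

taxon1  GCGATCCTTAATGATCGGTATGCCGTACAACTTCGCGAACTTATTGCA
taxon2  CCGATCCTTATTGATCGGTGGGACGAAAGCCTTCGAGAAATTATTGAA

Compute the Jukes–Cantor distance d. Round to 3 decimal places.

The sequences differ at 12 of 48 sites, so p = 12/48 = 0.25.
d = −(3/4) ln(1 − 4p/3) = −0.75 ln(1 − 0.333333) = −0.75 ln(0.666667)
  = −0.75 × (-0.405465) = 0.304099 substitutions/site.

0.304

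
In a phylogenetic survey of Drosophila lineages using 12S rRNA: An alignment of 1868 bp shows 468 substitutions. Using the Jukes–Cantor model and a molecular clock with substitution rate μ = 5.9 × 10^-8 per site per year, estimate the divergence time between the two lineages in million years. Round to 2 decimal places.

2.58

p = 468/1868 ≈ 0.250535.
d = −(3/4) ln(1 − 4p/3) = −0.75 ln(1 − 0.334047) = −0.75 ln(0.665953)
  = −0.75 × (-0.406536) = 0.304902 substitutions/site.
Under a molecular clock d = 2μt, so t = d/(2μ) = 0.304902 / (2 × 5.9 × 10^-8) = 2.58 million years.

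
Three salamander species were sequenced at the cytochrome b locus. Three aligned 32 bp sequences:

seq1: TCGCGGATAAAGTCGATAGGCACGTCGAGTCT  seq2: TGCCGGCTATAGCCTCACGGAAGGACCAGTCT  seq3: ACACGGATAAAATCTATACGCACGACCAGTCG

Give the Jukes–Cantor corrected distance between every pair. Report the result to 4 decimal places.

seq1–seq2: 13/32 sites differ → p = 0.40625, d = −0.75 ln(1 − 0.541667) = 0.585119 ≈ 0.5851.
seq1–seq3: 8/32 sites differ → p = 0.25, d = −0.75 ln(1 − 0.333333) = 0.304098 ≈ 0.3041.
seq2–seq3: 14/32 sites differ → p = 0.4375, d = −0.75 ln(1 − 0.583333) = 0.656601 ≈ 0.6566.

d(seq1,seq2) = 0.5851, d(seq1,seq3) = 0.3041, d(seq2,seq3) = 0.6566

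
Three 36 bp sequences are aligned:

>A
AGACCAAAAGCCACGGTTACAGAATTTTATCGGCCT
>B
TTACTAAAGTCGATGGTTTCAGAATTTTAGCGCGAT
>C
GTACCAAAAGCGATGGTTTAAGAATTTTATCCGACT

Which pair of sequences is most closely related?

A–B: 12/36 differ, p = 0.333, d = 0.441.
A–C: 8/36 differ, p = 0.222, d = 0.264.
B–C: 10/36 differ, p = 0.278, d = 0.347.
The smallest distance is between A and C.

A and C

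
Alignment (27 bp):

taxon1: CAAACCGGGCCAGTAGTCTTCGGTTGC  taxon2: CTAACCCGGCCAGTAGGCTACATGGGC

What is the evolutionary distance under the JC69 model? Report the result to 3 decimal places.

The sequences differ at 8 of 27 sites (2, 7, 17, 20, 22, 23, 24, 25), so p = 8/27 ≈ 0.296296.
d = −(3/4) ln(1 − 4p/3) = −0.75 ln(1 − 0.395061) = −0.75 ln(0.604939)
  = −0.75 × (-0.502628) = 0.376971 substitutions/site.

0.377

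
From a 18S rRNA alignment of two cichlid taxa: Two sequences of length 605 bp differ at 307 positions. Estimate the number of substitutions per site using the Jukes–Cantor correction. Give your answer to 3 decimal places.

0.847

p = 307/605 ≈ 0.507438.
d = −(3/4) ln(1 − 4p/3) = −0.75 ln(1 − 0.676584) = −0.75 ln(0.323416)
  = −0.75 × (-1.128816) = 0.846612 substitutions/site.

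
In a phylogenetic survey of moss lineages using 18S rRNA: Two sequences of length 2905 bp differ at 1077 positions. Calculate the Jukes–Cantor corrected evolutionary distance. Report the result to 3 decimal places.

p = 1077/2905 ≈ 0.37074.
d = −(3/4) ln(1 − 4p/3) = −0.75 ln(1 − 0.49432) = −0.75 ln(0.50568)
  = −0.75 × (-0.681851) = 0.511388 substitutions/site.

0.511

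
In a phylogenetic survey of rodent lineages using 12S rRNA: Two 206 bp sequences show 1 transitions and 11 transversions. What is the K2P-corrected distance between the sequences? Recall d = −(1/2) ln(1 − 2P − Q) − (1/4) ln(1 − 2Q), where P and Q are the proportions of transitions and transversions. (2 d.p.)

0.06

P = 1/206 ≈ 0.004854 and Q = 11/206 ≈ 0.053398.
Under the Kimura two-parameter model, d = −½ ln(1 − 2P − Q) − ¼ ln(1 − 2Q).
1 − 2P − Q = 0.936894, giving −½ ln(0.936894) = 0.032593.
1 − 2Q = 0.893204, giving −¼ ln(0.893204) = 0.028235.
d = 0.032593 + 0.028235 = 0.060828.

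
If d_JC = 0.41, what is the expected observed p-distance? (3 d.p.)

p = (3/4)(1 − e^(−4d/3)) = 0.75 × (1 − e^(-0.546667)) = 0.75 × (1 − 0.578876) = 0.315843.

0.316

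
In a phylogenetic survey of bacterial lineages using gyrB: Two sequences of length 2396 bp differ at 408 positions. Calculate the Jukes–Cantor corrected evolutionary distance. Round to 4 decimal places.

p = 408/2396 ≈ 0.170284.
d = −(3/4) ln(1 − 4p/3) = −0.75 ln(1 − 0.227045) = −0.75 ln(0.772955)
  = −0.75 × (-0.257534) = 0.193151 substitutions/site.

0.1932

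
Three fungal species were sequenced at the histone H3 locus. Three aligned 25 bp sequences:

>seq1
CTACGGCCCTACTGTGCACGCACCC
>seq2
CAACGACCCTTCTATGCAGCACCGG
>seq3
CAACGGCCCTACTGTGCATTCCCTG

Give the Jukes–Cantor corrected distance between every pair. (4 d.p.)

d(seq1,seq2) = 0.5716, d(seq1,seq3) = 0.2892, d(seq2,seq3) = 0.3505

seq1–seq2: 10/25 sites differ → p = 0.4, d = −0.75 ln(1 − 0.533333) = 0.571605 ≈ 0.5716.
seq1–seq3: 6/25 sites differ → p = 0.24, d = −0.75 ln(1 − 0.32) = 0.289247 ≈ 0.2892.
seq2–seq3: 7/25 sites differ → p = 0.28, d = −0.75 ln(1 − 0.373333) = 0.350505 ≈ 0.3505.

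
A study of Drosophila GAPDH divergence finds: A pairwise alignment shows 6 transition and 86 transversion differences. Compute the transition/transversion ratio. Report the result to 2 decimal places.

0.07

R = 6/86 = 0.069767… ≈ 0.07 (to 2 d.p.).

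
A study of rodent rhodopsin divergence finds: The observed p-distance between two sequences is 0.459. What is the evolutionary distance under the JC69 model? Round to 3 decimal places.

d = −(3/4) ln(1 − 4p/3) = −0.75 ln(1 − 0.612) = −0.75 ln(0.388)
  = −0.75 × (-0.946750) = 0.710063 substitutions/site.

0.710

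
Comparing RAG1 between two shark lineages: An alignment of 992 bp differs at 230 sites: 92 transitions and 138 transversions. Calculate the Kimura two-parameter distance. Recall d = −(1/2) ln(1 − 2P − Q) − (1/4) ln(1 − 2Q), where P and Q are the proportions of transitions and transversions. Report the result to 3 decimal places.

P = 92/992 ≈ 0.092742 and Q = 138/992 ≈ 0.139113.
Under the Kimura two-parameter model, d = −½ ln(1 − 2P − Q) − ¼ ln(1 − 2Q).
1 − 2P − Q = 0.675403, giving −½ ln(0.675403) = 0.196223.
1 − 2Q = 0.721774, giving −¼ ln(0.721774) = 0.081511.
d = 0.196223 + 0.081511 = 0.277734.

0.278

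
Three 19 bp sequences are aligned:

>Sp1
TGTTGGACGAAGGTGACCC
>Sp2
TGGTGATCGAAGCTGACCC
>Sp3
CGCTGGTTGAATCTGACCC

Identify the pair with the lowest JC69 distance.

Sp1–Sp2: 4/19 differ, p = 0.211, d = 0.247.
Sp1–Sp3: 6/19 differ, p = 0.316, d = 0.410.
Sp2–Sp3: 5/19 differ, p = 0.263, d = 0.324.
The smallest distance is between Sp1 and Sp2.

Sp1 and Sp2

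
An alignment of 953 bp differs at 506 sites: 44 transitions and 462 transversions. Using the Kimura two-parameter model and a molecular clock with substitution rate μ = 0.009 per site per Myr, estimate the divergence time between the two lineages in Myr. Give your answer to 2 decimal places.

72.41

P = 44/953 ≈ 0.04617 and Q = 462/953 ≈ 0.484785.
Under the Kimura two-parameter model, d = −½ ln(1 − 2P − Q) − ¼ ln(1 − 2Q).
1 − 2P − Q = 0.422875, giving −½ ln(0.422875) = 0.430339.
1 − 2Q = 0.03043, giving −¼ ln(0.03043) = 0.873082.
d = 0.430339 + 0.873082 = 1.303421.
Under a molecular clock d = 2μt, so t = d/(2μ) = 1.303421 / (2 × 0.009) = 72.41 Myr.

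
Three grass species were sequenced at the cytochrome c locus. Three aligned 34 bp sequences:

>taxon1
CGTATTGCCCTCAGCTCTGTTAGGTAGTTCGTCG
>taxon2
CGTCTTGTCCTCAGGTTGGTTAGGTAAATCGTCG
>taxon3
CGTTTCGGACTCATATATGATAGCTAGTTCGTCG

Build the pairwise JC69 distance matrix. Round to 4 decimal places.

d(taxon1,taxon2) = 0.2407, d(taxon1,taxon3) = 0.3265, d(taxon2,taxon3) = 0.4770

taxon1–taxon2: 7/34 sites differ → p ≈ 0.205882, d = −0.75 ln(1 − 0.274509) = 0.240680 ≈ 0.2407.
taxon1–taxon3: 9/34 sites differ → p ≈ 0.264706, d = −0.75 ln(1 − 0.352941) = 0.326488 ≈ 0.3265.
taxon2–taxon3: 12/34 sites differ → p ≈ 0.352941, d = −0.75 ln(1 − 0.470588) = 0.476991 ≈ 0.4770.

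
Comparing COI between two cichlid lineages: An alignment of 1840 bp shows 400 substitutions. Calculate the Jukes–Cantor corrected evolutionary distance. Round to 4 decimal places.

0.2567

p = 400/1840 ≈ 0.217391.
d = −(3/4) ln(1 − 4p/3) = −0.75 ln(1 − 0.289855) = −0.75 ln(0.710145)
  = −0.75 × (-0.342286) = 0.256715 substitutions/site.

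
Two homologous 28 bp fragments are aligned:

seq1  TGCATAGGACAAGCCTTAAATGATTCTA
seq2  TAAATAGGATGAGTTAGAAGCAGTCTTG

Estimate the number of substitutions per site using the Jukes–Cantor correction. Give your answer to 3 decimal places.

0.940

The sequences differ at 15 of 28 sites, so p = 15/28 ≈ 0.535714.
d = −(3/4) ln(1 − 4p/3) = −0.75 ln(1 − 0.714285) = −0.75 ln(0.285715)
  = −0.75 × (-1.252760) = 0.939570 substitutions/site.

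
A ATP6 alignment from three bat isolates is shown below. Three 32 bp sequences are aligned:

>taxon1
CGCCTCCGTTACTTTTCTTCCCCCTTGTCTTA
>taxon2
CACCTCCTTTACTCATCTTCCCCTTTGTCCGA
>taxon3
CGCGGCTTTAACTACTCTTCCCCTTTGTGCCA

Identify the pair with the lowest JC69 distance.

taxon1 and taxon2

taxon1–taxon2: 7/32 differ, p = 0.219, d = 0.259.
taxon1–taxon3: 11/32 differ, p = 0.344, d = 0.460.
taxon2–taxon3: 9/32 differ, p = 0.281, d = 0.353.
The smallest distance is between taxon1 and taxon2.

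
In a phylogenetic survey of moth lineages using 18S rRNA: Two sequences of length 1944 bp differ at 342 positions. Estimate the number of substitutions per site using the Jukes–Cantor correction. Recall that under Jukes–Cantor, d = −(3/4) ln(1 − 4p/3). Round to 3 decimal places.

p = 342/1944 ≈ 0.175926.
d = −(3/4) ln(1 − 4p/3) = −0.75 ln(1 − 0.234568) = −0.75 ln(0.765432)
  = −0.75 × (-0.267315) = 0.200486 substitutions/site.

0.200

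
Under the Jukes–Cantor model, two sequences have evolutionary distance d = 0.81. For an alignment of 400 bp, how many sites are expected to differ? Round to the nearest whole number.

Invert JC69: p = (3/4)(1 − e^(−4d/3)) = 0.75 × (1 − e^(-1.08)) = 0.75 × (1 − 0.339596) = 0.495303.
Expected differing sites = pL ≈ 0.495303 × 400 = 198.1212 ≈ 198.

198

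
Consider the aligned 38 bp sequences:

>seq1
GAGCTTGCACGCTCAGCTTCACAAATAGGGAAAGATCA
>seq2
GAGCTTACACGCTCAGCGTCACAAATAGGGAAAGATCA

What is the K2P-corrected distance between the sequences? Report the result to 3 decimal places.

Of 38 sites, 1 differences are transitions and 1 are transversions, so P = 1/38 ≈ 0.026316 and Q = 1/38 ≈ 0.026316.
Under the Kimura two-parameter model, d = −½ ln(1 − 2P − Q) − ¼ ln(1 − 2Q).
1 − 2P − Q = 0.921052, giving −½ ln(0.921052) = 0.041119.
1 − 2Q = 0.947368, giving −¼ ln(0.947368) = 0.013517.
d = 0.041119 + 0.013517 = 0.054636.

0.055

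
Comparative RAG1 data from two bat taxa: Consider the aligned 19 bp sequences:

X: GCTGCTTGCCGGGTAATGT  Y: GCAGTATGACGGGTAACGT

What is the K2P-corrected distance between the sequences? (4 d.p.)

0.3246

Of 19 sites, 2 differences are transitions and 3 are transversions, so P = 2/19 ≈ 0.105263 and Q = 3/19 ≈ 0.157895.
Under the Kimura two-parameter model, d = −½ ln(1 − 2P − Q) − ¼ ln(1 − 2Q).
1 − 2P − Q = 0.631579, giving −½ ln(0.631579) = 0.229766.
1 − 2Q = 0.68421, giving −¼ ln(0.68421) = 0.094873.
d = 0.229766 + 0.094873 = 0.324639.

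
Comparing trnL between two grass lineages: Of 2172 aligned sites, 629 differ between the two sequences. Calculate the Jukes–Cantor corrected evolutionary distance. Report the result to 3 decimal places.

0.366

p = 629/2172 ≈ 0.289595.
d = −(3/4) ln(1 − 4p/3) = −0.75 ln(1 − 0.386127) = −0.75 ln(0.613873)
  = −0.75 × (-0.487967) = 0.365975 substitutions/site.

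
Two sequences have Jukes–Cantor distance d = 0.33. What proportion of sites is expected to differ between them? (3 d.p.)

p = (3/4)(1 − e^(−4d/3)) = 0.75 × (1 − e^(-0.44)) = 0.75 × (1 − 0.644036) = 0.266973.

0.267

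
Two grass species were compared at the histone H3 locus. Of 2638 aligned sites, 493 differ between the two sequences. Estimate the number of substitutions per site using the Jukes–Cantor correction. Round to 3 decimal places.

p = 493/2638 ≈ 0.186884.
d = −(3/4) ln(1 − 4p/3) = −0.75 ln(1 − 0.249179) = −0.75 ln(0.750821)
  = −0.75 × (-0.286588) = 0.214941 substitutions/site.

0.215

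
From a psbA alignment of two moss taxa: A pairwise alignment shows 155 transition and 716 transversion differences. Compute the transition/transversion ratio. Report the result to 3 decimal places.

0.216

R = 155/716 = 0.216480… ≈ 0.216 (to 3 d.p.).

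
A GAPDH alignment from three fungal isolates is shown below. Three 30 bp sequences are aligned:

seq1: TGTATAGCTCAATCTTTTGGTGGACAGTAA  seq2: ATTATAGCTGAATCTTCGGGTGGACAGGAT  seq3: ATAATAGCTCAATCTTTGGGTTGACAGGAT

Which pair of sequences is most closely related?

seq1–seq2: 7/30 differ, p = 0.233, d = 0.280.
seq1–seq3: 7/30 differ, p = 0.233, d = 0.280.
seq2–seq3: 4/30 differ, p = 0.133, d = 0.147.
The smallest distance is between seq2 and seq3.

seq2 and seq3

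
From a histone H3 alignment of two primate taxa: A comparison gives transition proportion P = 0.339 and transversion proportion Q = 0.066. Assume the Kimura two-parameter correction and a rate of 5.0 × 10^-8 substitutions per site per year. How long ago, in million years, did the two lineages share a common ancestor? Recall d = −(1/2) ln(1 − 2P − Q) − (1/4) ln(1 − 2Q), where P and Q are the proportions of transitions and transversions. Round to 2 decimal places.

Under the Kimura two-parameter model, d = −½ ln(1 − 2P − Q) − ¼ ln(1 − 2Q).
1 − 2P − Q = 0.256, giving −½ ln(0.256) = 0.681289.
1 − 2Q = 0.868, giving −¼ ln(0.868) = 0.035391.
d = 0.681289 + 0.035391 = 0.716680.
Under a molecular clock d = 2μt, so t = d/(2μ) = 0.716680 / (2 × 5.0 × 10^-8) = 7.17 million years.

7.17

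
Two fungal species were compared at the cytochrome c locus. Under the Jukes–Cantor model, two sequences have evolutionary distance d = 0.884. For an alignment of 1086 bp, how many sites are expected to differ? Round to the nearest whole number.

564

Invert JC69: p = (3/4)(1 − e^(−4d/3)) = 0.75 × (1 − e^(-1.178667)) = 0.75 × (1 − 0.307689) = 0.519233.
Expected differing sites = pL ≈ 0.519233 × 1086 = 563.887038 ≈ 564.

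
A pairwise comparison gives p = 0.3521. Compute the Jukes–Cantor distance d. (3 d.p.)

d = −(3/4) ln(1 − 4p/3) = −0.75 ln(1 − 0.469467) = −0.75 ln(0.530533)
  = −0.75 × (-0.633873) = 0.475405 substitutions/site.

0.475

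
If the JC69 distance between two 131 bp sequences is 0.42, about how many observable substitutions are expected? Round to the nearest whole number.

42

Invert JC69: p = (3/4)(1 − e^(−4d/3)) = 0.75 × (1 − e^(-0.56)) = 0.75 × (1 − 0.571209) = 0.321593.
Expected differing sites = pL ≈ 0.321593 × 131 = 42.128683 ≈ 42.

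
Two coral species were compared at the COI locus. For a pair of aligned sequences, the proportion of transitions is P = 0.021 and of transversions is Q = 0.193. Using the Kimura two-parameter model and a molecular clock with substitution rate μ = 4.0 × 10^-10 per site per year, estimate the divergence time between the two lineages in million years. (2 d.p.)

319.85

Under the Kimura two-parameter model, d = −½ ln(1 − 2P − Q) − ¼ ln(1 − 2Q).
1 − 2P − Q = 0.765, giving −½ ln(0.765) = 0.133940.
1 − 2Q = 0.614, giving −¼ ln(0.614) = 0.121940.
d = 0.133940 + 0.121940 = 0.255880.
Under a molecular clock d = 2μt, so t = d/(2μ) = 0.255880 / (2 × 4.0 × 10^-10) = 319.85 million years.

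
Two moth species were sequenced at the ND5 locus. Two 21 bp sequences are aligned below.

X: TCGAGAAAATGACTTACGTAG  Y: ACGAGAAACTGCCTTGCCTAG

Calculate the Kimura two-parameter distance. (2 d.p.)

0.29

Of 21 sites, 1 differences are transitions and 4 are transversions, so P = 1/21 ≈ 0.047619 and Q = 4/21 ≈ 0.190476.
Under the Kimura two-parameter model, d = −½ ln(1 − 2P − Q) − ¼ ln(1 − 2Q).
1 − 2P − Q = 0.714286, giving −½ ln(0.714286) = 0.168236.
1 − 2Q = 0.619048, giving −¼ ln(0.619048) = 0.119893.
d = 0.168236 + 0.119893 = 0.288129.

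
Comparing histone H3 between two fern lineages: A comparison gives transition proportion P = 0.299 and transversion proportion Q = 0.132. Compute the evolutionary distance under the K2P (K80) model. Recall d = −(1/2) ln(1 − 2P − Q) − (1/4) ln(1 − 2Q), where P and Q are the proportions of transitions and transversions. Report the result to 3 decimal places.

0.731

Under the Kimura two-parameter model, d = −½ ln(1 − 2P − Q) − ¼ ln(1 − 2Q).
1 − 2P − Q = 0.27, giving −½ ln(0.27) = 0.654667.
1 − 2Q = 0.736, giving −¼ ln(0.736) = 0.076631.
d = 0.654667 + 0.076631 = 0.731298.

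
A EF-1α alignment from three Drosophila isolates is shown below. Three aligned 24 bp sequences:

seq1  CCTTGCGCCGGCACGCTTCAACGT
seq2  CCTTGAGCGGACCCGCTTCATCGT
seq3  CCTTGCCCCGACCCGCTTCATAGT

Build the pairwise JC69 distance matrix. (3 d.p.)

seq1–seq2: 5/24 sites differ → p ≈ 0.208333, d = −0.75 ln(1 − 0.277777) = 0.244066 ≈ 0.244.
seq1–seq3: 5/24 sites differ → p ≈ 0.208333, d = −0.75 ln(1 − 0.277777) = 0.244066 ≈ 0.244.
seq2–seq3: 4/24 sites differ → p ≈ 0.166667, d = −0.75 ln(1 − 0.222223) = 0.188487 ≈ 0.188.

d(seq1,seq2) = 0.244, d(seq1,seq3) = 0.244, d(seq2,seq3) = 0.188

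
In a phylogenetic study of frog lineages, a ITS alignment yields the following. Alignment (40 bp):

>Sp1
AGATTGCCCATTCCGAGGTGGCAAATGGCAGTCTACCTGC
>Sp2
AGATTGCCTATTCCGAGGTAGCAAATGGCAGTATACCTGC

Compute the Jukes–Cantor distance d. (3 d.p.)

0.079

The sequences differ at 3 of 40 sites (9, 20, 33), so p = 3/40 = 0.075.
d = −(3/4) ln(1 − 4p/3) = −0.75 ln(1 − 0.1) = −0.75 ln(0.9)
  = −0.75 × (-0.105361) = 0.079021 substitutions/site.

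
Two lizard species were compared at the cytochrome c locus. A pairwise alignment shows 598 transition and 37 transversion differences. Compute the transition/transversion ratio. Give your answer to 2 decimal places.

R = 598/37 = 16.162162… ≈ 16.16 (to 2 d.p.).

16.16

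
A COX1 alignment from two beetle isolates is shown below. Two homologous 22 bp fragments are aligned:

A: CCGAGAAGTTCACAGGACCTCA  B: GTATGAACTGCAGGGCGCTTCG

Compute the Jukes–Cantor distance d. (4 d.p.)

The sequences differ at 12 of 22 sites, so p = 12/22 ≈ 0.545455.
d = −(3/4) ln(1 − 4p/3) = −0.75 ln(1 − 0.727273) = −0.75 ln(0.272727)
  = −0.75 × (-1.299284) = 0.974463 substitutions/site.

0.9745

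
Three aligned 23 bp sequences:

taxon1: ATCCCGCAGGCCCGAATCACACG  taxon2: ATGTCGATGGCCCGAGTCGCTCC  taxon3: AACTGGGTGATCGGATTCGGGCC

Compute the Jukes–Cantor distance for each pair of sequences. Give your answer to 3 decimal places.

d(taxon1,taxon2) = 0.467, d(taxon1,taxon3) = 1.051, d(taxon2,taxon3) = 0.650

taxon1–taxon2: 8/23 sites differ → p ≈ 0.347826, d = −0.75 ln(1 − 0.463768) = 0.467391 ≈ 0.467.
taxon1–taxon3: 13/23 sites differ → p ≈ 0.565217, d = −0.75 ln(1 − 0.753623) = 1.050669 ≈ 1.051.
taxon2–taxon3: 10/23 sites differ → p ≈ 0.434783, d = −0.75 ln(1 − 0.579711) = 0.650110 ≈ 0.650.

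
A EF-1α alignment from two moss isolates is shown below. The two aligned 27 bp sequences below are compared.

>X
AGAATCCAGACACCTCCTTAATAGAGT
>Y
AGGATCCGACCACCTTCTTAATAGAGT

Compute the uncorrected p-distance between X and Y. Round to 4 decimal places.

0.1852

The sequences differ at 5 of 27 positions (sites 3, 8, 9, 10, 16).
p = 5/27 = 0.185185… ≈ 0.1852 (to 4 d.p.).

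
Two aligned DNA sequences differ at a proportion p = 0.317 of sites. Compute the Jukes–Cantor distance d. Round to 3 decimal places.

d = −(3/4) ln(1 − 4p/3) = −0.75 ln(1 − 0.422667) = −0.75 ln(0.577333)
  = −0.75 × (-0.549336) = 0.412002 substitutions/site.

0.412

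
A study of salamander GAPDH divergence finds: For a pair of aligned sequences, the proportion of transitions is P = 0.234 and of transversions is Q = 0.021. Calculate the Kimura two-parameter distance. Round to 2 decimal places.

0.35

Under the Kimura two-parameter model, d = −½ ln(1 − 2P − Q) − ¼ ln(1 − 2Q).
1 − 2P − Q = 0.511, giving −½ ln(0.511) = 0.335693.
1 − 2Q = 0.958, giving −¼ ln(0.958) = 0.010727.
d = 0.335693 + 0.010727 = 0.346420.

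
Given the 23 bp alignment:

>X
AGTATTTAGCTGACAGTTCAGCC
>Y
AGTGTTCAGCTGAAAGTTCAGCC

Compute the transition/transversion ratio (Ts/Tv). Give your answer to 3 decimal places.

2.000

Transitions are A↔G and C↔T; transversions are all other mismatches.
Transitions: 2. Transversions: 1.
R = 2/1 = 2.000.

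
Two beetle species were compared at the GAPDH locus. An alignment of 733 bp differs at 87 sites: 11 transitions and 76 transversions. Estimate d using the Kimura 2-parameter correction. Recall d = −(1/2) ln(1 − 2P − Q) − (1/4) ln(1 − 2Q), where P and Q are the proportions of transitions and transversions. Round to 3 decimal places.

P = 11/733 ≈ 0.015007 and Q = 76/733 ≈ 0.103683.
Under the Kimura two-parameter model, d = −½ ln(1 − 2P − Q) − ¼ ln(1 − 2Q).
1 − 2P − Q = 0.866303, giving −½ ln(0.866303) = 0.071760.
1 − 2Q = 0.792634, giving −¼ ln(0.792634) = 0.058098.
d = 0.071760 + 0.058098 = 0.129858.

0.130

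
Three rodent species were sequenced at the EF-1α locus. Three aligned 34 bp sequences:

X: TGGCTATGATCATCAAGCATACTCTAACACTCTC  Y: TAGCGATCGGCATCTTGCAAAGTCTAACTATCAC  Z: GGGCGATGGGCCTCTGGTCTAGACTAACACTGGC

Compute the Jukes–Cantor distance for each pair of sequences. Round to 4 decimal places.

d(X,Y) = 0.4770, d(X,Z) = 0.5347, d(Y,Z) = 0.5347

X–Y: 12/34 sites differ → p ≈ 0.352941, d = −0.75 ln(1 − 0.470588) = 0.476991 ≈ 0.4770.
X–Z: 13/34 sites differ → p ≈ 0.382353, d = −0.75 ln(1 − 0.509804) = 0.534712 ≈ 0.5347.
Y–Z: 13/34 sites differ → p ≈ 0.382353, d = −0.75 ln(1 − 0.509804) = 0.534712 ≈ 0.5347.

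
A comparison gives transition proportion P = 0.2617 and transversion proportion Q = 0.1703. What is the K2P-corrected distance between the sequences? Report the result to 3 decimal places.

0.696

Under the Kimura two-parameter model, d = −½ ln(1 − 2P − Q) − ¼ ln(1 − 2Q).
1 − 2P − Q = 0.3063, giving −½ ln(0.3063) = 0.591595.
1 − 2Q = 0.6594, giving −¼ ln(0.6594) = 0.104106.
d = 0.591595 + 0.104106 = 0.695701.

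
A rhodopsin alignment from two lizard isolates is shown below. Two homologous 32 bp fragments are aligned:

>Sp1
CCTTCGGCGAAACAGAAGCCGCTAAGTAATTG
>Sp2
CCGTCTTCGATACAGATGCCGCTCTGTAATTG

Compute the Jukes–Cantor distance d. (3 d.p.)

0.259

The sequences differ at 7 of 32 sites (3, 6, 7, 11, 17, 24, 25), so p = 7/32 = 0.21875.
d = −(3/4) ln(1 − 4p/3) = −0.75 ln(1 − 0.291667) = −0.75 ln(0.708333)
  = −0.75 × (-0.344841) = 0.258631 substitutions/site.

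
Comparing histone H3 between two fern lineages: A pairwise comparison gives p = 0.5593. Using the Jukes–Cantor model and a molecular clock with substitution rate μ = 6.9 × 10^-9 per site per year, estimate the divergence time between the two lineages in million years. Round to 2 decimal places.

d = −(3/4) ln(1 − 4p/3) = −0.75 ln(1 − 0.745733) = −0.75 ln(0.254267)
  = −0.75 × (-1.369370) = 1.027028 substitutions/site.
Under a molecular clock d = 2μt, so t = d/(2μ) = 1.027028 / (2 × 6.9 × 10^-9) = 74.42 million years.

74.42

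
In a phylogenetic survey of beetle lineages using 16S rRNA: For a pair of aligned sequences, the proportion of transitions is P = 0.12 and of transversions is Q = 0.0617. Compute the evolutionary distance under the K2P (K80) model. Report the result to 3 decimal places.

Under the Kimura two-parameter model, d = −½ ln(1 − 2P − Q) − ¼ ln(1 − 2Q).
1 − 2P − Q = 0.6983, giving −½ ln(0.6983) = 0.179553.
1 − 2Q = 0.8766, giving −¼ ln(0.8766) = 0.032926.
d = 0.179553 + 0.032926 = 0.212479.

0.212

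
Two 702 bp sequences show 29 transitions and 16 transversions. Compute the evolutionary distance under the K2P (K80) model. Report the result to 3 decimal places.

P = 29/702 ≈ 0.041311 and Q = 16/702 ≈ 0.022792.
Under the Kimura two-parameter model, d = −½ ln(1 − 2P − Q) − ¼ ln(1 − 2Q).
1 − 2P − Q = 0.894586, giving −½ ln(0.894586) = 0.055697.
1 − 2Q = 0.954416, giving −¼ ln(0.954416) = 0.011664.
d = 0.055697 + 0.011664 = 0.067361.

0.067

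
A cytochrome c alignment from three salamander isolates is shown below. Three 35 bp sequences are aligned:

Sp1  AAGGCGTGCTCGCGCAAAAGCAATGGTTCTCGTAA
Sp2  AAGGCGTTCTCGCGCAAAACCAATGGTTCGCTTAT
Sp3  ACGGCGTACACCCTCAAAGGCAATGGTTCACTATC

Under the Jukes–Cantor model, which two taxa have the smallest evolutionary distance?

Sp1–Sp2: 5/35 differ, p = 0.143, d = 0.158.
Sp1–Sp3: 11/35 differ, p = 0.314, d = 0.407.
Sp2–Sp3: 11/35 differ, p = 0.314, d = 0.407.
The smallest distance is between Sp1 and Sp2.

Sp1 and Sp2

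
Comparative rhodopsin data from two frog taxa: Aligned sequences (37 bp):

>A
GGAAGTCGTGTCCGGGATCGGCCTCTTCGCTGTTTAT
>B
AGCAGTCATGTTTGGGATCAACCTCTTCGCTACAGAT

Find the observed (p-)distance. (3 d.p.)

The sequences differ at 11 of 37 positions.
p = 11/37 = 0.297297… ≈ 0.297 (to 3 d.p.).

0.297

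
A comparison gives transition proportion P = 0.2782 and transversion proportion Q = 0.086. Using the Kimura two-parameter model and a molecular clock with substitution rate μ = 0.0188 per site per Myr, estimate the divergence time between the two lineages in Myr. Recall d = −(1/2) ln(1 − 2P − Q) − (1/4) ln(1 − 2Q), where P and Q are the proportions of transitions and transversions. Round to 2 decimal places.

Under the Kimura two-parameter model, d = −½ ln(1 − 2P − Q) − ¼ ln(1 − 2Q).
1 − 2P − Q = 0.3576, giving −½ ln(0.3576) = 0.514170.
1 − 2Q = 0.828, giving −¼ ln(0.828) = 0.047186.
d = 0.514170 + 0.047186 = 0.561356.
Under a molecular clock d = 2μt, so t = d/(2μ) = 0.561356 / (2 × 0.0188) = 14.93 Myr.

14.93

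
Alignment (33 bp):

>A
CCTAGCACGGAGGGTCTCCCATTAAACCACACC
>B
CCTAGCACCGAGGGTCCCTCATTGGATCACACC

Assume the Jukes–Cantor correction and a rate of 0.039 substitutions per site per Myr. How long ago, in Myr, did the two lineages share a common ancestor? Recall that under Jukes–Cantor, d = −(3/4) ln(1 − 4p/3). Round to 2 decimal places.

2.67

The sequences differ at 6 of 33 sites (9, 17, 19, 24, 25, 27), so p = 6/33 ≈ 0.181818.
d = −(3/4) ln(1 − 4p/3) = −0.75 ln(1 − 0.242424) = −0.75 ln(0.757576)
  = −0.75 × (-0.277631) = 0.208223 substitutions/site.
Under a molecular clock d = 2μt, so t = d/(2μ) = 0.208223 / (2 × 0.039) = 2.67 Myr.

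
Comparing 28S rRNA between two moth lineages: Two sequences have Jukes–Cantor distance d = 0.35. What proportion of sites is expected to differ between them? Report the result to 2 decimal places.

p = (3/4)(1 − e^(−4d/3)) = 0.75 × (1 − e^(-0.466667)) = 0.75 × (1 − 0.627089) = 0.279683.

0.28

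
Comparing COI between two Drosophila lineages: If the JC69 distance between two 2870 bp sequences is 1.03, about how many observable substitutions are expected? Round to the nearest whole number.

1607

Invert JC69: p = (3/4)(1 − e^(−4d/3)) = 0.75 × (1 − e^(-1.373333)) = 0.75 × (1 − 0.253261) = 0.560054.
Expected differing sites = pL ≈ 0.560054 × 2870 = 1607.35498 ≈ 1607.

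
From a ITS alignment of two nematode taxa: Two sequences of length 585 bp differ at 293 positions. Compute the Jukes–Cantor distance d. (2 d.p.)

p = 293/585 ≈ 0.500855.
d = −(3/4) ln(1 − 4p/3) = −0.75 ln(1 − 0.667807) = −0.75 ln(0.332193)
  = −0.75 × (-1.102039) = 0.826529 substitutions/site.

0.83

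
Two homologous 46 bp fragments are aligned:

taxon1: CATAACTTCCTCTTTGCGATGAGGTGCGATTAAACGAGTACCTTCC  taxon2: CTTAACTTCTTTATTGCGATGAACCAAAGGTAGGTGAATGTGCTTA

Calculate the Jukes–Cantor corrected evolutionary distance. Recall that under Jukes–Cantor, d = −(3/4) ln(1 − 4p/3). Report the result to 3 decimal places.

0.761

The sequences differ at 22 of 46 sites, so p = 22/46 ≈ 0.478261.
d = −(3/4) ln(1 − 4p/3) = −0.75 ln(1 − 0.637681) = −0.75 ln(0.362319)
  = −0.75 × (-1.015230) = 0.761423 substitutions/site.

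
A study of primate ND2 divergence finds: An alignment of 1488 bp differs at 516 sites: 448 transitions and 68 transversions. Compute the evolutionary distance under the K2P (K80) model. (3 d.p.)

P = 448/1488 ≈ 0.301075 and Q = 68/1488 ≈ 0.045699.
Under the Kimura two-parameter model, d = −½ ln(1 − 2P − Q) − ¼ ln(1 − 2Q).
1 − 2P − Q = 0.352151, giving −½ ln(0.352151) = 0.521848.
1 − 2Q = 0.908602, giving −¼ ln(0.908602) = 0.023962.
d = 0.521848 + 0.023962 = 0.545810.

0.546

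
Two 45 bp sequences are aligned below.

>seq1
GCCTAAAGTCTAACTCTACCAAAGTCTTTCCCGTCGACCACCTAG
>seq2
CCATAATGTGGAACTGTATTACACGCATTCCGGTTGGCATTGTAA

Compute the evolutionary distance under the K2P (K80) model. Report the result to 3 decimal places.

0.674

Of 45 sites, 6 differences are transitions and 14 are transversions, so P = 6/45 ≈ 0.133333 and Q = 14/45 ≈ 0.311111.
Under the Kimura two-parameter model, d = −½ ln(1 − 2P − Q) − ¼ ln(1 − 2Q).
1 − 2P − Q = 0.422223, giving −½ ln(0.422223) = 0.431111.
1 − 2Q = 0.377778, giving −¼ ln(0.377778) = 0.243362.
d = 0.431111 + 0.243362 = 0.674473.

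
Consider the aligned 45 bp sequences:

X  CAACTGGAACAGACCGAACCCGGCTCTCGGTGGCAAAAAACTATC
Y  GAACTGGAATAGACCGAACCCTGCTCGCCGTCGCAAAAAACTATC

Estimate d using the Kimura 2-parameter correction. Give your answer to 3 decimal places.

Of 45 sites, 1 differences are transitions and 5 are transversions, so P = 1/45 ≈ 0.022222 and Q = 5/45 ≈ 0.111111.
Under the Kimura two-parameter model, d = −½ ln(1 − 2P − Q) − ¼ ln(1 − 2Q).
1 − 2P − Q = 0.844445, giving −½ ln(0.844445) = 0.084538.
1 − 2Q = 0.777778, giving −¼ ln(0.777778) = 0.062829.
d = 0.084538 + 0.062829 = 0.147367.

0.147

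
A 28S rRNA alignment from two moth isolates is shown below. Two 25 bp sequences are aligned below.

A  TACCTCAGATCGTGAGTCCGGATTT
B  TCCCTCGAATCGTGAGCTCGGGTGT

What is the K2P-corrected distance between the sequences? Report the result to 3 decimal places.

0.371

Of 25 sites, 5 differences are transitions and 2 are transversions, so P = 5/25 = 0.2 and Q = 2/25 = 0.08.
Under the Kimura two-parameter model, d = −½ ln(1 − 2P − Q) − ¼ ln(1 − 2Q).
1 − 2P − Q = 0.52, giving −½ ln(0.52) = 0.326963.
1 − 2Q = 0.84, giving −¼ ln(0.84) = 0.043588.
d = 0.326963 + 0.043588 = 0.370551.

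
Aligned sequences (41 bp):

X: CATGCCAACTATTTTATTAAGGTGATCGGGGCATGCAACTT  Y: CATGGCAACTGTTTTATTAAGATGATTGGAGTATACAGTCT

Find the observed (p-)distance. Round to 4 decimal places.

The sequences differ at 10 of 41 positions (sites 5, 11, 22, 27, 30, 32, 35, 38, 39, 40).
p = 10/41 = 0.243902… ≈ 0.2439 (to 4 d.p.).

0.2439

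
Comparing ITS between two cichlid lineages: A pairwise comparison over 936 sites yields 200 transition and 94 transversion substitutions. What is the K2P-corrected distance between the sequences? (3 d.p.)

P = 200/936 ≈ 0.213675 and Q = 94/936 ≈ 0.100427.
Under the Kimura two-parameter model, d = −½ ln(1 − 2P − Q) − ¼ ln(1 − 2Q).
1 − 2P − Q = 0.472223, giving −½ ln(0.472223) = 0.375152.
1 − 2Q = 0.799146, giving −¼ ln(0.799146) = 0.056053.
d = 0.375152 + 0.056053 = 0.431205.

0.431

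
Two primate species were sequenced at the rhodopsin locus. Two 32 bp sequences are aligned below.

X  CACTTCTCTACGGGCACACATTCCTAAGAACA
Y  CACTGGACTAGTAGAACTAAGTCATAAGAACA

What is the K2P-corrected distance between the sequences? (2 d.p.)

Of 32 sites, 1 differences are transitions and 10 are transversions, so P = 1/32 = 0.03125 and Q = 10/32 = 0.3125.
Under the Kimura two-parameter model, d = −½ ln(1 − 2P − Q) − ¼ ln(1 − 2Q).
1 − 2P − Q = 0.625, giving −½ ln(0.625) = 0.235002.
1 − 2Q = 0.375, giving −¼ ln(0.375) = 0.245207.
d = 0.235002 + 0.245207 = 0.480209.

0.48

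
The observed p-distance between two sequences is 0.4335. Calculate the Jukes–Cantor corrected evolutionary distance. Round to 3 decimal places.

0.647

d = −(3/4) ln(1 − 4p/3) = −0.75 ln(1 − 0.578) = −0.75 ln(0.422)
  = −0.75 × (-0.862750) = 0.647063 substitutions/site.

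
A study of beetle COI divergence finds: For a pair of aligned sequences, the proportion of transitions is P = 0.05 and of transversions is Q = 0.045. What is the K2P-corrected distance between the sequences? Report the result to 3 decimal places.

0.102

Under the Kimura two-parameter model, d = −½ ln(1 − 2P − Q) − ¼ ln(1 − 2Q).
1 − 2P − Q = 0.855, giving −½ ln(0.855) = 0.078327.
1 − 2Q = 0.91, giving −¼ ln(0.91) = 0.023578.
d = 0.078327 + 0.023578 = 0.101905.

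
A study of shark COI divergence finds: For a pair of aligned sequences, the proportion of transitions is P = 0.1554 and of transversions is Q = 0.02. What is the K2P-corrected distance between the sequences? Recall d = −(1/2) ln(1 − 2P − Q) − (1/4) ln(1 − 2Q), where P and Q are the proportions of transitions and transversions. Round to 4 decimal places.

0.2110

Under the Kimura two-parameter model, d = −½ ln(1 − 2P − Q) − ¼ ln(1 − 2Q).
1 − 2P − Q = 0.6692, giving −½ ln(0.6692) = 0.200836.
1 − 2Q = 0.96, giving −¼ ln(0.96) = 0.010205.
d = 0.200836 + 0.010205 = 0.211041.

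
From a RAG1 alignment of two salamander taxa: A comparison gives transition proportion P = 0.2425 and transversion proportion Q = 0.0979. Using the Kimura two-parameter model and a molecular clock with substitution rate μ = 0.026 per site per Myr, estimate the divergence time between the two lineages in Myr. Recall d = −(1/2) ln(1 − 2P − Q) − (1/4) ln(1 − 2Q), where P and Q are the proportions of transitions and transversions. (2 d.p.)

9.46

Under the Kimura two-parameter model, d = −½ ln(1 − 2P − Q) − ¼ ln(1 − 2Q).
1 − 2P − Q = 0.4171, giving −½ ln(0.4171) = 0.437215.
1 − 2Q = 0.8042, giving −¼ ln(0.8042) = 0.054477.
d = 0.437215 + 0.054477 = 0.491692.
Under a molecular clock d = 2μt, so t = d/(2μ) = 0.491692 / (2 × 0.026) = 9.46 Myr.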